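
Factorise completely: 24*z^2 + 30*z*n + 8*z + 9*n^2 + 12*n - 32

(4*z + 3*n - 4)*(6*z + 3*n + 8)

Group: 6*z*(4*z + 3*n - 4) + (3*n + 8)*(4*z + 3*n - 4); both groups contain (4*z + 3*n - 4).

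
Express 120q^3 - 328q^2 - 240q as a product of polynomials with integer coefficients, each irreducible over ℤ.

8q(3q - 10)(5q + 3)

Pull out the common factor 8q, then factor the remaining trinomial.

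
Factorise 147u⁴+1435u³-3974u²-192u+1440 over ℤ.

(3u-2)(7u+4)(7u-15)(u+12)

Testing divisors of the constant over divisors of the leading coefficient, u = 15/7 is a root, giving the factor (7u-15) and quotient 21u³+250u²-32u-96.
Next, u = -12 is a root, so (u+12) divides it; the quotient is 21u²-2u-8.
The remaining quadratic factors as (7u+4)(3u-2).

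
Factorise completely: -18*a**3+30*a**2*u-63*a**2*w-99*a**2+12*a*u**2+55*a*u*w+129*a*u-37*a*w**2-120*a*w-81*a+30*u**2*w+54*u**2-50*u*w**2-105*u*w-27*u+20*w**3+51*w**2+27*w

Group: 3*a*(-6*a**2+12*a*u-23*a*w-33*a+30*u*w+54*u-20*w**2-51*w-27) + (u-w)*(-6*a**2+12*a*u-23*a*w-33*a+30*u*w+54*u-20*w**2-51*w-27); both groups contain (-6*a**2+12*a*u-23*a*w-33*a+30*u*w+54*u-20*w**2-51*w-27), so (3*a+u-w) is a factor with cofactor -6*a**2+12*a*u-23*a*w-33*a+30*u*w+54*u-20*w**2-51*w-27.
The cofactor groups again: -6*a**2+12*a*u-23*a*w-33*a+30*u*w+54*u-20*w**2-51*w-27 = -3*a*(2*a+5*w+9) + (6*u-4*w-3)*(2*a+5*w+9); both groups contain (2*a+5*w+9), giving -(3*a-6*u+4*w+3)*(2*a+5*w+9).

-(2*a+5*w+9)*(3*a+u-w)*(3*a-6*u+4*w+3)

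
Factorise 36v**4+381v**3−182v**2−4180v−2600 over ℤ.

Testing divisors of the constant over divisors of the leading coefficient, v = −2/3 is a root, giving the factor (3v+2) and quotient 12v**3+119v**2−140v−1300.
Then v = −10 is a root, giving the factor (v+10) and quotient 12v**2−v−130.
The remaining quadratic factors as (4v+13)(3v−10).

(3v+2)(3v−10)(4v+13)(v+10)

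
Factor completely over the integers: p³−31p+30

Among the possible rational roots, p = −6 is a root, so (p+6) divides it; the quotient is p²−6p+5.
The remaining quadratic factors as (p−1)(p−5).

(p+6)(p−1)(p−5)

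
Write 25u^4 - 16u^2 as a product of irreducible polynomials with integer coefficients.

u^2(5u + 4)(5u - 4)

Pull out the common factor u^2, leaving 25u^2 - 16.
Recognize a difference of squares with the parts 5u and 4.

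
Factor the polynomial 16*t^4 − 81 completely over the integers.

(2*t + 3)*(2*t − 3)*(4*t^2 + 9)

(2*t)⁴ − (3)⁴ = ((2*t)² − (3)²)((2*t)² + (3)²); the first factor splits again, the second (4*t^2 + 9) is irreducible.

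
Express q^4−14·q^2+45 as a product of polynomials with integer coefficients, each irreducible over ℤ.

(q+3)·(q−3)·(q^2−5)

Substitute u = q^2 to get a quadratic in u, then factor.
q^2−5 is irreducible over ℤ (5 is not a perfect square).
q^2−9 is a difference of squares.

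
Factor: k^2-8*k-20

(k+2)*(k-10)

Two integers with product -20 and sum -8 are -10 and 2.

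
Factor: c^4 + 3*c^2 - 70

Substitute u = c^2 to get a quadratic in u, then factor.
c^2 - 7 is irreducible over ℤ (7 is not a perfect square).
c^2 + 10 is irreducible over ℤ (always positive, so no real roots).

(c^2 + 10)*(c^2 - 7)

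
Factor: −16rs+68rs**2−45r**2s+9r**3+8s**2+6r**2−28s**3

Group: 3r(3r**2−13rs+2r+14s**2−4s) − 2s(3r**2−13rs+2r+14s**2−4s); both groups contain (3r**2−13rs+2r+14s**2−4s), so (3r−2s) is a factor with cofactor 3r**2−13rs+2r+14s**2−4s.
The cofactor groups again: 3r**2−13rs+2r+14s**2−4s = r(3r−7s+2) − 2s(3r−7s+2); both groups contain (3r−7s+2), giving (r−2s)(3r−7s+2).

(3r−2s)(3r−7s+2)(r−2s)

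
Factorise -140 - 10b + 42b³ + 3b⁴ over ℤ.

Group as (3b⁴ - 10b) + (42b³ - 140) = b(3b³ - 10) + 14(3b³ - 10).
Both groups share the factor (3b³ - 10).

(b + 14)(3b³ - 10)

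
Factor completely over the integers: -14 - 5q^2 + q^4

(q^2 + 2)(q^2 - 7)

Substitute u = q^2 to get a quadratic in u, then factor.
q^2 + 2 is irreducible over ℤ (always positive, so no real roots).
q^2 - 7 is irreducible over ℤ (7 is not a perfect square).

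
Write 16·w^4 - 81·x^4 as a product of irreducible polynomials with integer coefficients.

(2·w + 3·x)·(2·w - 3·x)·(4·w^2 + 9·x^2)

Write as (4·w^2)² − (9·x^2)², then factor 4·w^2 - 9·x^2 once more.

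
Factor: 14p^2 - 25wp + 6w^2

(3w - 2p)(2w - 7p)

Group: 3w(2w - 7p) - 2p(2w - 7p); both groups contain (2w - 7p).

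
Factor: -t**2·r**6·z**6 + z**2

Factor out z**2 first: what remains is -t**2·r**6·z**4 + 1.
Recognize a difference of squares with the parts 1 and t·r**3·z**2.

-z**2·(t·r**3·z**2 + 1)·(t·r**3·z**2 - 1)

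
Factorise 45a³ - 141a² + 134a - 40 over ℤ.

(3a - 2)(3a - 5)(5a - 4)

Among the possible rational roots, a = 5/3 is a root, giving the factor (3a - 5) and quotient 15a² - 22a + 8.
The remaining quadratic factors as (5a - 4)(3a - 2).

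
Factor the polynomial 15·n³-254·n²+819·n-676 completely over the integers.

(3·n-4)·(5·n-13)·(n-13)

Testing divisors of the constant over divisors of the leading coefficient, n = 13 is a root, so (n-13) divides it; the quotient is 15·n²-59·n+52.
The remaining quadratic factors as (3·n-4)(5·n-13).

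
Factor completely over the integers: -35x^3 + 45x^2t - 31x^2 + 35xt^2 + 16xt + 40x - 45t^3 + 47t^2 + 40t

-(5x - 5t + 8)(7x - 9t - 5)(x + t)

Group: 5x(-7x^2 + 2xt + 5x + 9t^2 + 5t) + (-5t + 8)(-7x^2 + 2xt + 5x + 9t^2 + 5t); both groups contain (-7x^2 + 2xt + 5x + 9t^2 + 5t), so (5x - 5t + 8) is a factor with cofactor -7x^2 + 2xt + 5x + 9t^2 + 5t.
The cofactor groups again: -7x^2 + 2xt + 5x + 9t^2 + 5t = -7x(x + t) + (9t + 5)(x + t); both groups contain (x + t), giving -(7x - 9t - 5)(x + t).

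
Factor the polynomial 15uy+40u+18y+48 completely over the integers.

Group as (15uy+40u) + (18y+48) = 5u(3y+8) + 6(3y+8).
Both groups share the factor (3y+8).

(3y+8)(5u+6)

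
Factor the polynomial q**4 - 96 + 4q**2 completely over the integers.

Substitute u = q**2 to get a quadratic in u, then factor.
q**2 - 8 is irreducible over ℤ (8 is not a perfect square).
q**2 + 12 is irreducible over ℤ (always positive, so no real roots).

(q**2 + 12)(q**2 - 8)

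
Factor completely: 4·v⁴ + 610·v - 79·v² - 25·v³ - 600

(4·v - 5)·(v + 5)·(v - 4)·(v - 6)

Among the possible rational roots, v = 5/4 is a root, so (4·v - 5) divides it; the quotient is v³ - 5·v² - 26·v + 120.
Next, v = 6 is a root, so (v - 6) is a factor; dividing leaves v² + v - 20.
The remaining quadratic factors as (v + 5)(v - 4).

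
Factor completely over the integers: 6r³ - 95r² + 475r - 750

By the rational root theorem, r = 5 is a root, giving the factor (r - 5) and quotient 6r² - 65r + 150.
The remaining quadratic factors as (2r - 15)(3r - 10).

(2r - 15)(3r - 10)(r - 5)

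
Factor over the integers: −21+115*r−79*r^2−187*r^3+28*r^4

(4*r−1)*(7*r−3)*(r+1)*(r−7)

Among the possible rational roots, r = 1/4 is a root, so (4*r−1) divides it; the quotient is 7*r^3−45*r^2−31*r+21.
Continuing, r = 3/7 is a root, giving the factor (7*r−3) and quotient r^2−6*r−7.
The remaining quadratic factors as (r−7)(r+1).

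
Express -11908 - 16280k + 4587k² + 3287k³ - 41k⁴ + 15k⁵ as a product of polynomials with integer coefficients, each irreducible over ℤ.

By the rational root theorem, k = 2 is a root, giving the factor (k - 2) and quotient 15k⁴ - 11k³ + 3265k² + 11117k + 5954.
Next, k = -13/5 is a root, so (5k + 13) is a factor; dividing leaves 3k³ - 10k² + 679k + 458.
Continuing, k = -2/3 is a root, so (3k + 2) divides it; the quotient is k² - 4k + 229.
The quadratic k² - 4k + 229 has discriminant -900 < 0 and is irreducible over ℤ.

(3k + 2)(5k + 13)(k - 2)(k² - 4k + 229)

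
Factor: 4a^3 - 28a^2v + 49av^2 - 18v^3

Group: 2a(2a^2 - 13av + 18v^2) - v(2a^2 - 13av + 18v^2); both groups contain (2a^2 - 13av + 18v^2), so (2a - v) is a factor with cofactor 2a^2 - 13av + 18v^2.
The cofactor groups again: 2a^2 - 13av + 18v^2 = a(2a - 9v) - 2v(2a - 9v); both groups contain (2a - 9v), giving (a - 2v)(2a - 9v).

(2a - 9v)(2a - v)(a - 2v)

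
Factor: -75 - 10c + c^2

Two integers with product -75 and sum -10 are 5 and -15.

(c + 5)(c - 15)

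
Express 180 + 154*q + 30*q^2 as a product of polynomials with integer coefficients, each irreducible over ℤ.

2*(3*q + 10)*(5*q + 9)

Pull out the common factor 2, then factor the remaining trinomial.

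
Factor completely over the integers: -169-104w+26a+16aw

Group as (16aw+26a) + (-104w-169) = 2a(8w+13) - 13(8w+13).
Both groups share the factor (8w+13).

(2a-13)(8w+13)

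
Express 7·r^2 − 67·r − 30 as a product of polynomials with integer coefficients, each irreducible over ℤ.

Need a pair with product 7·(−30) = −210 and sum −67: that's −70 and 3.
Split the middle term: 7·r^2 − 70·r + 3·r − 30 = 7·r·(r − 10) + 3·(r − 10).

(7·r + 3)·(r − 10)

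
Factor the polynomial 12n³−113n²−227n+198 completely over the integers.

(3n−2)(4n+9)(n−11)

Testing divisors of the constant over divisors of the leading coefficient, n = 11 is a root, giving the factor (n−11) and quotient 12n²+19n−18.
The remaining quadratic factors as (4n+9)(3n−2).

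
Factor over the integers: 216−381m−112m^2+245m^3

Among the possible rational roots, m = 8/7 is a root, giving the factor (7m−8) and quotient 35m^2+24m−27.
The remaining quadratic factors as (5m−3)(7m+9).

(5m−3)(7m+9)(7m−8)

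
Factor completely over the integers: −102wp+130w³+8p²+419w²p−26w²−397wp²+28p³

(10w−7p−2)(13w−p)(w+4p)

Group: 10w(13w²+51wp−4p²) + (−7p−2)(13w²+51wp−4p²); both groups contain (13w²+51wp−4p²), so (10w−7p−2) is a factor with cofactor 13w²+51wp−4p².
The cofactor groups again: 13w²+51wp−4p² = 13w(w+4p) − p(w+4p); both groups contain (w+4p), giving (13w−p)(w+4p).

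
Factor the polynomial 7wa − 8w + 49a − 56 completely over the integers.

Group as (7wa − 8w) + (49a − 56) = w(7a − 8) + 7(7a − 8).
Both groups share the factor (7a − 8).

(7a − 8)(w + 7)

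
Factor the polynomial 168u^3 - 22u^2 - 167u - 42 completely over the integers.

(4u + 3)(6u - 7)(7u + 2)

Trying the rational-root candidates, u = -3/4 is a root, so (4u + 3) divides it; the quotient is 42u^2 - 37u - 14.
The remaining quadratic factors as (7u + 2)(6u - 7).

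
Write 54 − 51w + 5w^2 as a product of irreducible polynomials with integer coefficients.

Need a pair with product 5·54 = 270 and sum −51: that's −45 and −6.
Split the middle term: 5w^2 − 45w − 6w + 54 = 5w(w − 9) − 6(w − 9).

(5w − 6)(w − 9)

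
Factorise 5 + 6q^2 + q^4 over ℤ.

(q^2 + 1)(q^2 + 5)

Substitute u = q^2 to get a quadratic in u, then factor.
q^2 + 5 is irreducible over ℤ (always positive, so no real roots).
q^2 + 1 is irreducible over ℤ (sum of squares).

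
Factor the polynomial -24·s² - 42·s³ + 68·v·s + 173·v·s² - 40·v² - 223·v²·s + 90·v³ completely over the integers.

(5·v - 6·s)·(9·v - 7·s - 4)·(2·v - s)

Group: 5·v·(18·v² - 23·v·s - 8·v + 7·s² + 4·s) - 6·s·(18·v² - 23·v·s - 8·v + 7·s² + 4·s); both groups contain (18·v² - 23·v·s - 8·v + 7·s² + 4·s), so (5·v - 6·s) is a factor with cofactor 18·v² - 23·v·s - 8·v + 7·s² + 4·s.
The cofactor groups again: 18·v² - 23·v·s - 8·v + 7·s² + 4·s = 2·v·(9·v - 7·s - 4) - s·(9·v - 7·s - 4); both groups contain (9·v - 7·s - 4), giving (2·v - s)·(9·v - 7·s - 4).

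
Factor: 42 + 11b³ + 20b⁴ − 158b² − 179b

Testing divisors of the constant over divisors of the leading coefficient, b = 3 is a root, giving the factor (b − 3) and quotient 20b³ + 71b² + 55b − 14.
Next, b = 1/5 is a root, giving the factor (5b − 1) and quotient 4b² + 15b + 14.
The remaining quadratic factors as (b + 2)(4b + 7).

(4b + 7)(5b − 1)(b + 2)(b − 3)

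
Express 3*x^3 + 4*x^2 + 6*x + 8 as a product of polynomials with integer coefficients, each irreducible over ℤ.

Group as (3*x^3 + 6*x) + (4*x^2 + 8) = 3*x*(x^2 + 2) + 4*(x^2 + 2).
Both groups share the factor (x^2 + 2).

(3*x + 4)*(x^2 + 2)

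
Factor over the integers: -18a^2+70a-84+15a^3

(5a-6)(3a^2+14)

Group as (15a^3+70a) + (-18a^2-84) = 5a(3a^2+14) - 6(3a^2+14).
Both groups share the factor (3a^2+14).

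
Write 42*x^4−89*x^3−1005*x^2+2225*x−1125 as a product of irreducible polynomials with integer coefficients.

(6*x−5)*(7*x−9)*(x+5)*(x−5)

Trying the rational-root candidates, x = 5/6 is a root, giving the factor (6*x−5) and quotient 7*x^3−9*x^2−175*x+225.
Then x = 5 is a root, so (x−5) divides it; the quotient is 7*x^2+26*x−45.
The remaining quadratic factors as (x+5)(7*x−9).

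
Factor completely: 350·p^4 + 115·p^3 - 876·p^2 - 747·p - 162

Testing divisors of the constant over divisors of the leading coefficient, p = -3/7 is a root, so (7·p + 3) divides it; the quotient is 50·p^3 - 5·p^2 - 123·p - 54.
Continuing, p = 9/5 is a root, so (5·p - 9) is a factor; dividing leaves 10·p^2 + 17·p + 6.
The remaining quadratic factors as (2·p + 1)(5·p + 6).

(2·p + 1)·(5·p + 6)·(5·p - 9)·(7·p + 3)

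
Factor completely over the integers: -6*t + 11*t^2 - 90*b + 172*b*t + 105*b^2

(15*b + t)*(7*b + 11*t - 6)

Group: 7*b*(15*b + t) + (11*t - 6)*(15*b + t); both groups contain (15*b + t).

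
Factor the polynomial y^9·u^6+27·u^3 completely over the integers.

u^3·(y^3·u+3)·(y^6·u^2-3·y^3·u+9)

Every term has a factor of u^3; factoring it out leaves y^9·u^3+27.
Recognize a sum of cubes with the parts y^3·u and 3.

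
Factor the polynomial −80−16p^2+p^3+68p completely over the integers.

Trying the rational-root candidates, p = 10 is a root, so (p−10) is a factor; dividing leaves p^2−6p+8.
The remaining quadratic factors as (p−2)(p−4).

(p−10)(p−2)(p−4)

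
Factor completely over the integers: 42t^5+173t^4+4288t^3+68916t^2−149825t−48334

(6t−13)(7t+2)(t+11)(t^2−5t+169)

Testing divisors of the constant over divisors of the leading coefficient, t = −2/7 is a root, so (7t+2) divides it; the quotient is 6t^4+23t^3+606t^2+9672t−24167.
Continuing, t = −11 is a root, giving the factor (t+11) and quotient 6t^3−43t^2+1079t−2197.
Then t = 13/6 is a root, giving the factor (6t−13) and quotient t^2−5t+169.
The quadratic t^2−5t+169 has discriminant −651 < 0 and is irreducible over ℤ.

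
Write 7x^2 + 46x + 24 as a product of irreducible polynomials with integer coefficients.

Need a pair with product 7·24 = 168 and sum 46: that's 42 and 4.
Split the middle term: 7x^2 + 42x + 4x + 24 = 7x(x + 6) + 4(x + 6).

(7x + 4)(x + 6)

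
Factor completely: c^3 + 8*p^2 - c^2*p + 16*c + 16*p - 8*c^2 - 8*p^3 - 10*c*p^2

Group: c*(c^2 + 3*c*p - 4*c + 2*p^2 - 4*p) + (-4*p - 4)*(c^2 + 3*c*p - 4*c + 2*p^2 - 4*p); both groups contain (c^2 + 3*c*p - 4*c + 2*p^2 - 4*p), so (c - 4*p - 4) is a factor with cofactor c^2 + 3*c*p - 4*c + 2*p^2 - 4*p.
The cofactor groups again: c^2 + 3*c*p - 4*c + 2*p^2 - 4*p = c*(c + p) + (2*p - 4)*(c + p); both groups contain (c + p), giving (c + 2*p - 4)*(c + p).

(c + 2*p - 4)*(c + p)*(c - 4*p - 4)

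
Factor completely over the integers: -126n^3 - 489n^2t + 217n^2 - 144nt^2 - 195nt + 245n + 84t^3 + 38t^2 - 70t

Group: 2n(-63n^2 - 24nt - 49n + 12t^2 + 14t) + (7t - 5)(-63n^2 - 24nt - 49n + 12t^2 + 14t); both groups contain (-63n^2 - 24nt - 49n + 12t^2 + 14t), so (2n + 7t - 5) is a factor with cofactor -63n^2 - 24nt - 49n + 12t^2 + 14t.
The cofactor groups again: -63n^2 - 24nt - 49n + 12t^2 + 14t = -7n(9n + 6t + 7) + 2t(9n + 6t + 7); both groups contain (9n + 6t + 7), giving -(7n - 2t)(9n + 6t + 7).

-(2n + 7t - 5)(7n - 2t)(9n + 6t + 7)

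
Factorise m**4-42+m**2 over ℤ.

Substitute u = m**2 to get a quadratic in u, then factor.
m**2+7 is irreducible over ℤ (always positive, so no real roots).
m**2-6 is irreducible over ℤ (6 is not a perfect square).

(m**2+7)(m**2-6)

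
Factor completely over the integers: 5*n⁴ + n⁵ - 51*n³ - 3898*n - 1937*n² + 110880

Testing divisors of the constant over divisors of the leading coefficient, n = 7 is a root, so (n - 7) divides it; the quotient is n⁴ + 12*n³ + 33*n² - 1706*n - 15840.
Continuing, n = -9 is a root, so (n + 9) divides it; the quotient is n³ + 3*n² + 6*n - 1760.
Next, n = 11 is a root, giving the factor (n - 11) and quotient n² + 14*n + 160.
The quadratic n² + 14*n + 160 has discriminant -444 < 0 and is irreducible over ℤ.

(n + 9)*(n - 11)*(n - 7)*(n² + 14*n + 160)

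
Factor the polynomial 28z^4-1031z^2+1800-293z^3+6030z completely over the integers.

Trying the rational-root candidates, z = 12 is a root, giving the factor (z-12) and quotient 28z^3+43z^2-515z-150.
Continuing, z = -2/7 is a root, so (7z+2) is a factor; dividing leaves 4z^2+5z-75.
The remaining quadratic factors as (4z-15)(z+5).

(4z-15)(7z+2)(z+5)(z-12)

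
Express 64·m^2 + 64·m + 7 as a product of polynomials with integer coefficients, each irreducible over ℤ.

Need a pair with product 64·7 = 448 and sum 64: that's 8 and 56.
Split the middle term: 64·m^2 + 8·m + 56·m + 7 = 8·m·(8·m + 1) + 7·(8·m + 1).

(8·m + 1)·(8·m + 7)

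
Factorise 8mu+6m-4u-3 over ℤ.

Group as (8mu+6m) + (-4u-3) = 2m(4u+3) - (4u+3).
Both groups share the factor (4u+3).

(2m-1)(4u+3)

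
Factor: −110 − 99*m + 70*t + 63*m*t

Group as (63*m*t − 99*m) + (70*t − 110) = 9*m*(7*t − 11) + 10*(7*t − 11).
Both groups share the factor (7*t − 11).

(7*t − 11)*(9*m + 10)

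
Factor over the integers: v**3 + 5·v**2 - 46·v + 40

Among the possible rational roots, v = -10 is a root, so (v + 10) is a factor; dividing leaves v**2 - 5·v + 4.
The remaining quadratic factors as (v - 4)(v - 1).

(v + 10)·(v - 1)·(v - 4)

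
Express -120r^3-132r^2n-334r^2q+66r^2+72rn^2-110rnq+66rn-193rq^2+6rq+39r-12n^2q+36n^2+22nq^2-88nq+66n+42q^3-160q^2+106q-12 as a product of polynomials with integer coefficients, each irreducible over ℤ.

-(5r-2n+6q-4)(6r-q+3)(4r+6n+7q-1)

Group: 4r(-30r^2+12rn-31rq+9r-2nq+6n+6q^2-22q+12) + (6n+7q-1)(-30r^2+12rn-31rq+9r-2nq+6n+6q^2-22q+12); both groups contain (-30r^2+12rn-31rq+9r-2nq+6n+6q^2-22q+12), so (4r+6n+7q-1) is a factor with cofactor -30r^2+12rn-31rq+9r-2nq+6n+6q^2-22q+12.
The cofactor groups again: -30r^2+12rn-31rq+9r-2nq+6n+6q^2-22q+12 = -6r(5r-2n+6q-4) + (q-3)(5r-2n+6q-4); both groups contain (5r-2n+6q-4), giving -(6r-q+3)(5r-2n+6q-4).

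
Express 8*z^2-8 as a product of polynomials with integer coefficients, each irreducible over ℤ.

Every term has a factor of 8. Then z^2-1 = (z)² − (1)².

8*(z+1)*(z-1)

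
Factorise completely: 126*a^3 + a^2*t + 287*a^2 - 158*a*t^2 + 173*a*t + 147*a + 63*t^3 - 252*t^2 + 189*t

Group: 2*a*(63*a^2 + 32*a*t + 49*a - 63*t^2 + 63*t) + (-t + 3)*(63*a^2 + 32*a*t + 49*a - 63*t^2 + 63*t); both groups contain (63*a^2 + 32*a*t + 49*a - 63*t^2 + 63*t), so (2*a - t + 3) is a factor with cofactor 63*a^2 + 32*a*t + 49*a - 63*t^2 + 63*t.
The cofactor groups again: 63*a^2 + 32*a*t + 49*a - 63*t^2 + 63*t = 7*a*(9*a - 7*t + 7) + 9*t*(9*a - 7*t + 7); both groups contain (9*a - 7*t + 7), giving (7*a + 9*t)*(9*a - 7*t + 7).

(2*a - t + 3)*(7*a + 9*t)*(9*a - 7*t + 7)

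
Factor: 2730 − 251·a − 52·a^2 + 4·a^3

(2·a + 15)·(2·a − 13)·(a − 14)

By the rational root theorem, a = 14 is a root, so (a − 14) divides it; the quotient is 4·a^2 + 4·a − 195.
The remaining quadratic factors as (2·a + 15)(2·a − 13).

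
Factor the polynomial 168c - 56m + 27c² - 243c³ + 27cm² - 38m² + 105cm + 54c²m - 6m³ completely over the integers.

Group: 9c(-27c² + 15cm + 24c - 2m² - 8m) + (3m + 7)(-27c² + 15cm + 24c - 2m² - 8m); both groups contain (-27c² + 15cm + 24c - 2m² - 8m), so (9c + 3m + 7) is a factor with cofactor -27c² + 15cm + 24c - 2m² - 8m.
The cofactor groups again: -27c² + 15cm + 24c - 2m² - 8m = -3c(9c - 2m - 8) + m(9c - 2m - 8); both groups contain (9c - 2m - 8), giving -(3c - m)(9c - 2m - 8).

-(3c - m)(9c + 3m + 7)(9c - 2m - 8)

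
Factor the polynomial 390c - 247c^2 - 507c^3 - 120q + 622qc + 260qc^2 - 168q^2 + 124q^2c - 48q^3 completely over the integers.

-(4q - 13c)(2q - 3c + 2)(6q + 13c + 15)

Group: 2q(-24q^2 + 26qc - 60q + 169c^2 + 195c) + (-3c + 2)(-24q^2 + 26qc - 60q + 169c^2 + 195c); both groups contain (-24q^2 + 26qc - 60q + 169c^2 + 195c), so (2q - 3c + 2) is a factor with cofactor -24q^2 + 26qc - 60q + 169c^2 + 195c.
The cofactor groups again: -24q^2 + 26qc - 60q + 169c^2 + 195c = -6q(4q - 13c) + (-13c - 15)(4q - 13c); both groups contain (4q - 13c), giving -(6q + 13c + 15)(4q - 13c).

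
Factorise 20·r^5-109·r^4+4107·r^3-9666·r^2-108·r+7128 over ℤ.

(4·r+3)·(5·r-6)·(r-2)·(r^2-3·r+198)

Testing divisors of the constant over divisors of the leading coefficient, r = -3/4 is a root, so (4·r+3) is a factor; dividing leaves 5·r^4-31·r^3+1050·r^2-3204·r+2376.
Next, r = 2 is a root, giving the factor (r-2) and quotient 5·r^3-21·r^2+1008·r-1188.
Continuing, r = 6/5 is a root, so (5·r-6) divides it; the quotient is r^2-3·r+198.
The quadratic r^2-3·r+198 has discriminant -783 < 0 and is irreducible over ℤ.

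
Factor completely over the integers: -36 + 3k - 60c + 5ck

Group as (5ck - 60c) + (3k - 36) = 5c(k - 12) + 3(k - 12).
Both groups share the factor (k - 12).

(5c + 3)(k - 12)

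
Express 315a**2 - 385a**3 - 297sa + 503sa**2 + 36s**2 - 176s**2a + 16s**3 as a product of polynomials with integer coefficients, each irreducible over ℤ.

(4s - 11a + 9)(4s - 5a)(s - 7a)

Group: 4s(4s**2 - 39sa + 9s + 77a**2 - 63a) - 5a(4s**2 - 39sa + 9s + 77a**2 - 63a); both groups contain (4s**2 - 39sa + 9s + 77a**2 - 63a), so (4s - 5a) is a factor with cofactor 4s**2 - 39sa + 9s + 77a**2 - 63a.
The cofactor groups again: 4s**2 - 39sa + 9s + 77a**2 - 63a = 4s(s - 7a) + (-11a + 9)(s - 7a); both groups contain (s - 7a), giving (4s - 11a + 9)(s - 7a).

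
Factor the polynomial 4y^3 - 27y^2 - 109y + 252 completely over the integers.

Testing divisors of the constant over divisors of the leading coefficient, y = -4 is a root, so (y + 4) divides it; the quotient is 4y^2 - 43y + 63.
The remaining quadratic factors as (4y - 7)(y - 9).

(4y - 7)(y + 4)(y - 9)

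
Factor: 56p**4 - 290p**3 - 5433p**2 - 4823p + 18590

(2p + 13)(4p + 11)(7p - 10)(p - 13)

Among the possible rational roots, p = 10/7 is a root, giving the factor (7p - 10) and quotient 8p**3 - 30p**2 - 819p - 1859.
Then p = -11/4 is a root, so (4p + 11) is a factor; dividing leaves 2p**2 - 13p - 169.
The remaining quadratic factors as (p - 13)(2p + 13).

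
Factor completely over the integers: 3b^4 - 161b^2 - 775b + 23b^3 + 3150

(3b - 10)(b + 7)(b + 9)(b - 5)

Among the possible rational roots, b = 5 is a root, so (b - 5) is a factor; dividing leaves 3b^3 + 38b^2 + 29b - 630.
Then b = 10/3 is a root, so (3b - 10) is a factor; dividing leaves b^2 + 16b + 63.
The remaining quadratic factors as (b + 7)(b + 9).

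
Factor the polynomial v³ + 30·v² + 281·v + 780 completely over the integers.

(v + 12)·(v + 13)·(v + 5)

Testing divisors of the constant over divisors of the leading coefficient, v = -13 is a root, so (v + 13) is a factor; dividing leaves v² + 17·v + 60.
The remaining quadratic factors as (v + 12)(v + 5).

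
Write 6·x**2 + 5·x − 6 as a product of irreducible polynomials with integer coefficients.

Need a pair with product 6·(−6) = −36 and sum 5: that's −4 and 9.
Split the middle term: 6·x**2 − 4·x + 9·x − 6 = 2·x·(3·x − 2) + 3·(3·x − 2).

(2·x + 3)·(3·x − 2)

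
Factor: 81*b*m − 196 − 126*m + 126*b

Group as (81*b*m + 126*b) + (−126*m − 196) = 9*b*(9*m + 14) − 14*(9*m + 14).
Both groups share the factor (9*m + 14).

(9*b − 14)*(9*m + 14)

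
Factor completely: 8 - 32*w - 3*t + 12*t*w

(3*t - 8)*(4*w - 1)

Group as (12*t*w - 3*t) + (-32*w + 8) = 3*t*(4*w - 1) - 8*(4*w - 1).
Both groups share the factor (4*w - 1).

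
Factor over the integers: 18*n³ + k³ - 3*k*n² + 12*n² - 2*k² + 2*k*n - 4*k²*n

Group: k*(k² - k*n - 6*n²) + (-3*n - 2)*(k² - k*n - 6*n²); both groups contain (k² - k*n - 6*n²), so (k - 3*n - 2) is a factor with cofactor k² - k*n - 6*n².
The cofactor groups again: k² - k*n - 6*n² = k*(k - 3*n) + 2*n*(k - 3*n); both groups contain (k - 3*n), giving (k + 2*n)*(k - 3*n).

(k + 2*n)*(k - 3*n)*(k - 3*n - 2)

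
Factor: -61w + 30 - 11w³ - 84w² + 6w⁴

By the rational root theorem, w = -3/2 is a root, so (2w + 3) is a factor; dividing leaves 3w³ - 10w² - 27w + 10.
Continuing, w = 5 is a root, giving the factor (w - 5) and quotient 3w² + 5w - 2.
The remaining quadratic factors as (w + 2)(3w - 1).

(2w + 3)(3w - 1)(w + 2)(w - 5)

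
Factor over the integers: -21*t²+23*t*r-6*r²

Group: -7*t*(3*t-2*r) + 3*r*(3*t-2*r); both groups contain (3*t-2*r).

-(3*t-2*r)*(7*t-3*r)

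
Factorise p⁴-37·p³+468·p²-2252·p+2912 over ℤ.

By the rational root theorem, p = 2 is a root, giving the factor (p-2) and quotient p³-35·p²+398·p-1456.
Then p = 8 is a root, so (p-8) is a factor; dividing leaves p²-27·p+182.
The remaining quadratic factors as (p-13)(p-14).

(p-13)·(p-14)·(p-2)·(p-8)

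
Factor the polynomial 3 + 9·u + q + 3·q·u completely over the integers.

(3·u + 1)·(q + 3)

Group as (3·q·u + q) + (9·u + 3) = q·(3·u + 1) + 3·(3·u + 1).
Both groups share the factor (3·u + 1).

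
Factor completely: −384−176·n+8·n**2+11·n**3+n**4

(n+3)·(n+4)·(n+8)·(n−4)

Testing divisors of the constant over divisors of the leading coefficient, n = 4 is a root, so (n−4) divides it; the quotient is n**3+15·n**2+68·n+96.
Next, n = −8 is a root, so (n+8) divides it; the quotient is n**2+7·n+12.
The remaining quadratic factors as (n+3)(n+4).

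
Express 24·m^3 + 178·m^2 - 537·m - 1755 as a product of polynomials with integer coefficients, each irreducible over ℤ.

(4·m - 15)·(6·m + 13)·(m + 9)

Among the possible rational roots, m = -13/6 is a root, giving the factor (6·m + 13) and quotient 4·m^2 + 21·m - 135.
The remaining quadratic factors as (4·m - 15)(m + 9).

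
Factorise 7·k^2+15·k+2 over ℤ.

(7·k+1)·(k+2)

Need a pair with product 7·2 = 14 and sum 15: that's 14 and 1.
Split the middle term: 7·k^2+14·k + k+2 = 7·k·(k+2) + (k+2).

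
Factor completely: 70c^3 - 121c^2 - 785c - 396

Trying the rational-root candidates, c = 9/2 is a root, giving the factor (2c - 9) and quotient 35c^2 + 97c + 44.
The remaining quadratic factors as (5c + 11)(7c + 4).

(2c - 9)(5c + 11)(7c + 4)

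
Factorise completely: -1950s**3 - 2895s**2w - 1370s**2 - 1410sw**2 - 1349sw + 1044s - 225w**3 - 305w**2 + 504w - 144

Group: 13s(-150s**2 - 165sw - 140s - 45w**2 - 88w + 48) + (5w - 3)(-150s**2 - 165sw - 140s - 45w**2 - 88w + 48); both groups contain (-150s**2 - 165sw - 140s - 45w**2 - 88w + 48), so (13s + 5w - 3) is a factor with cofactor -150s**2 - 165sw - 140s - 45w**2 - 88w + 48.
The cofactor groups again: -150s**2 - 165sw - 140s - 45w**2 - 88w + 48 = -10s(15s + 9w - 4) + (-5w - 12)(15s + 9w - 4); both groups contain (15s + 9w - 4), giving -(10s + 5w + 12)(15s + 9w - 4).

-(10s + 5w + 12)(13s + 5w - 3)(15s + 9w - 4)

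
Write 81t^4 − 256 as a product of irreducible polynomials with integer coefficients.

(3t + 4)(3t − 4)(9t^2 + 16)

(3t)⁴ − (4)⁴ = ((3t)² − (4)²)((3t)² + (4)²); the first factor splits again, the second (9t^2 + 16) is irreducible.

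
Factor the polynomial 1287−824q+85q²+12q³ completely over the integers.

By the rational root theorem, q = 11/3 is a root, so (3q−11) is a factor; dividing leaves 4q²+43q−117.
The remaining quadratic factors as (q+13)(4q−9).

(3q−11)(4q−9)(q+13)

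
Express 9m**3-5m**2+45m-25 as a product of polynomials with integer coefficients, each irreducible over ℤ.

Group as (9m**3+45m) + (-5m**2-25) = 9m(m**2+5) - 5(m**2+5).
Both groups share the factor (m**2+5).

(9m-5)(m**2+5)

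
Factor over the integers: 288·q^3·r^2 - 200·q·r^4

8·q·r^2·(6·q + 5·r)·(6·q - 5·r)

Pull out the common factor 8·q·r^2; 36·q^2 - 25·r^2 is a difference of squares.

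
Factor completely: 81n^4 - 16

Write as (9n^2)² − (4)², then factor 9n^2 - 4 once more.

(3n + 2)(3n - 2)(9n^2 + 4)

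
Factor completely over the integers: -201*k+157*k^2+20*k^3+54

(4*k-3)*(5*k-2)*(k+9)

By the rational root theorem, k = -9 is a root, so (k+9) divides it; the quotient is 20*k^2-23*k+6.
The remaining quadratic factors as (4*k-3)(5*k-2).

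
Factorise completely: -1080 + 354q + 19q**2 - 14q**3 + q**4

Testing divisors of the constant over divisors of the leading coefficient, q = -5 is a root, so (q + 5) divides it; the quotient is q**3 - 19q**2 + 114q - 216.
Then q = 4 is a root, so (q - 4) divides it; the quotient is q**2 - 15q + 54.
The remaining quadratic factors as (q - 6)(q - 9).

(q + 5)(q - 4)(q - 6)(q - 9)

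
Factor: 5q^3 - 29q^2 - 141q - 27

Testing divisors of the constant over divisors of the leading coefficient, q = 9 is a root, giving the factor (q - 9) and quotient 5q^2 + 16q + 3.
The remaining quadratic factors as (q + 3)(5q + 1).

(5q + 1)(q + 3)(q - 9)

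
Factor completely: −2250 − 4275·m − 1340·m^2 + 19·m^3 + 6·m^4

(2·m + 5)·(3·m + 2)·(m + 15)·(m − 15)

Among the possible rational roots, m = −15 is a root, so (m + 15) divides it; the quotient is 6·m^3 − 71·m^2 − 275·m − 150.
Next, m = 15 is a root, so (m − 15) divides it; the quotient is 6·m^2 + 19·m + 10.
The remaining quadratic factors as (3·m + 2)(2·m + 5).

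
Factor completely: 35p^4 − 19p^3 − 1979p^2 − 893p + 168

By the rational root theorem, p = −7 is a root, giving the factor (p + 7) and quotient 35p^3 − 264p^2 − 131p + 24.
Continuing, p = −3/5 is a root, giving the factor (5p + 3) and quotient 7p^2 − 57p + 8.
The remaining quadratic factors as (7p − 1)(p − 8).

(5p + 3)(7p − 1)(p + 7)(p − 8)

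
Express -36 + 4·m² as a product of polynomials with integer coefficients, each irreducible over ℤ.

Every term has a factor of 4. Then m² - 9 = (m)² − (3)².

4·(m + 3)·(m - 3)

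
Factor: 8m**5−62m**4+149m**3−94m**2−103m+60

(2m−1)(4m+3)(m−4)(m**2−4m+5)

By the rational root theorem, m = −3/4 is a root, so (4m+3) is a factor; dividing leaves 2m**4−17m**3+50m**2−61m+20.
Then m = 4 is a root, giving the factor (m−4) and quotient 2m**3−9m**2+14m−5.
Then m = 1/2 is a root, giving the factor (2m−1) and quotient m**2−4m+5.
The quadratic m**2−4m+5 has discriminant −4 < 0 and is irreducible over ℤ.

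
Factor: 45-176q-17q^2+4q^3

(4q-1)(q+5)(q-9)

Trying the rational-root candidates, q = 1/4 is a root, giving the factor (4q-1) and quotient q^2-4q-45.
The remaining quadratic factors as (q-9)(q+5).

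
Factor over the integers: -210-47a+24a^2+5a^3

Testing divisors of the constant over divisors of the leading coefficient, a = -14/5 is a root, so (5a+14) divides it; the quotient is a^2+2a-15.
The remaining quadratic factors as (a+5)(a-3).

(5a+14)(a+5)(a-3)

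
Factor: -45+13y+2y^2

(2y-5)(y+9)

Need a pair with product 2·(-45) = -90 and sum 13: that's -5 and 18.
Split the middle term: 2y^2-5y + 18y-45 = y(2y-5) + 9(2y-5).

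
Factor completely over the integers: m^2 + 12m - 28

(m + 14)(m - 2)

Two integers with product -28 and sum 12 are 14 and -2.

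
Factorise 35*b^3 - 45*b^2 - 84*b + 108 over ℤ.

(7*b - 9)*(5*b^2 - 12)

Group as (35*b^3 - 84*b) + (-45*b^2 + 108) = 7*b*(5*b^2 - 12) - 9*(5*b^2 - 12).
Both groups share the factor (5*b^2 - 12).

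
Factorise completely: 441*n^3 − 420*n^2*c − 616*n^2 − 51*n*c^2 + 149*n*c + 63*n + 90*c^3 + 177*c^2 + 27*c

Group: 7*n*(63*n^2 − 87*n*c − 88*n + 30*c^2 + 59*c + 9) + 3*c*(63*n^2 − 87*n*c − 88*n + 30*c^2 + 59*c + 9); both groups contain (63*n^2 − 87*n*c − 88*n + 30*c^2 + 59*c + 9), so (7*n + 3*c) is a factor with cofactor 63*n^2 − 87*n*c − 88*n + 30*c^2 + 59*c + 9.
The cofactor groups again: 63*n^2 − 87*n*c − 88*n + 30*c^2 + 59*c + 9 = 9*n*(7*n − 5*c − 9) + (−6*c − 1)*(7*n − 5*c − 9); both groups contain (7*n − 5*c − 9), giving (9*n − 6*c − 1)*(7*n − 5*c − 9).

(7*n − 5*c − 9)*(9*n − 6*c − 1)*(7*n + 3*c)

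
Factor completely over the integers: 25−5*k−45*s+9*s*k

(9*s−5)*(k−5)

Group as (9*s*k−45*s) + (−5*k+25) = 9*s*(k−5) − 5*(k−5).
Both groups share the factor (k−5).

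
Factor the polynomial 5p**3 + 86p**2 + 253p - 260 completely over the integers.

Among the possible rational roots, p = 4/5 is a root, so (5p - 4) divides it; the quotient is p**2 + 18p + 65.
The remaining quadratic factors as (p + 5)(p + 13).

(5p - 4)(p + 13)(p + 5)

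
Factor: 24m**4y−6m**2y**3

Every term has a factor of 6m**2y. Then 4m**2−y**2 = (2m)² − (y)².

6m**2y(2m+y)(2m−y)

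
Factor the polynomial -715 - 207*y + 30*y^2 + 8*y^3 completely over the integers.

Testing divisors of the constant over divisors of the leading coefficient, y = 5 is a root, so (y - 5) divides it; the quotient is 8*y^2 + 70*y + 143.
The remaining quadratic factors as (4*y + 13)(2*y + 11).

(2*y + 11)*(4*y + 13)*(y - 5)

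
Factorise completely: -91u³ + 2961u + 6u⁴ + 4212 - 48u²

(2u + 3)(3u + 13)(u - 12)(u - 9)

By the rational root theorem, u = 12 is a root, so (u - 12) is a factor; dividing leaves 6u³ - 19u² - 276u - 351.
Next, u = -13/3 is a root, giving the factor (3u + 13) and quotient 2u² - 15u - 27.
The remaining quadratic factors as (2u + 3)(u - 9).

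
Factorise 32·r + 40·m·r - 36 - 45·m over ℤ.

(5·m + 4)·(8·r - 9)

Group as (40·m·r - 45·m) + (32·r - 36) = 5·m·(8·r - 9) + 4·(8·r - 9).
Both groups share the factor (8·r - 9).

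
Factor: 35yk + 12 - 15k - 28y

Group as (35yk - 28y) + (-15k + 12) = 7y(5k - 4) - 3(5k - 4).
Both groups share the factor (5k - 4).

(5k - 4)(7y - 3)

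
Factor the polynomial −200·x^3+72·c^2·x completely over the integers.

8·x·(3·c+5·x)·(3·c−5·x)

Every term has a factor of 8·x. Then 9·c^2−25·x^2 = (3·c)² − (5·x)².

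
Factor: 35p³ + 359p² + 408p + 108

(5p + 2)(7p + 6)(p + 9)

Trying the rational-root candidates, p = -9 is a root, so (p + 9) is a factor; dividing leaves 35p² + 44p + 12.
The remaining quadratic factors as (5p + 2)(7p + 6).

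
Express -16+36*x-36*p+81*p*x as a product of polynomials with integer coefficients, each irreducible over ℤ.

(9*p+4)*(9*x-4)

Group as (81*p*x-36*p) + (36*x-16) = 9*p*(9*x-4) + 4*(9*x-4).
Both groups share the factor (9*x-4).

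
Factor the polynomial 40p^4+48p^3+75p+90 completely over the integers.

Group as (40p^4+75p) + (48p^3+90) = 5p(8p^3+15) + 6(8p^3+15).
Both groups share the factor (8p^3+15).

(5p+6)(8p^3+15)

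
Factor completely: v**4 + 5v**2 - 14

(v**2 + 7)(v**2 - 2)

Substitute u = v**2 to get a quadratic in u, then factor.
v**2 - 2 is irreducible over ℤ (2 is not a perfect square).
v**2 + 7 is irreducible over ℤ (always positive, so no real roots).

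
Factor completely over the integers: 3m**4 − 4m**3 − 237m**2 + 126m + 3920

By the rational root theorem, m = 8 is a root, so (m − 8) divides it; the quotient is 3m**3 + 20m**2 − 77m − 490.
Continuing, m = −14/3 is a root, so (3m + 14) is a factor; dividing leaves m**2 + 2m − 35.
The remaining quadratic factors as (m + 7)(m − 5).

(3m + 14)(m + 7)(m − 5)(m − 8)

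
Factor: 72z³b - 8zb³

Pull out the common factor 8zb; 9z² - b² is a difference of squares.

8bz(3z - b)(3z + b)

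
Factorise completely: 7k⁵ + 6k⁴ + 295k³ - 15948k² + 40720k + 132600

(7k + 13)(k - 10)(k - 5)(k² + 14k + 204)

Testing divisors of the constant over divisors of the leading coefficient, k = 5 is a root, giving the factor (k - 5) and quotient 7k⁴ + 41k³ + 500k² - 13448k - 26520.
Next, k = -13/7 is a root, giving the factor (7k + 13) and quotient k³ + 4k² + 64k - 2040.
Next, k = 10 is a root, so (k - 10) is a factor; dividing leaves k² + 14k + 204.
The quadratic k² + 14k + 204 has discriminant -620 < 0 and is irreducible over ℤ.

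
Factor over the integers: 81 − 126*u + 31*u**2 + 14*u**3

(2*u + 9)*(7*u − 9)*(u − 1)

Testing divisors of the constant over divisors of the leading coefficient, u = −9/2 is a root, giving the factor (2*u + 9) and quotient 7*u**2 − 16*u + 9.
The remaining quadratic factors as (7*u − 9)(u − 1).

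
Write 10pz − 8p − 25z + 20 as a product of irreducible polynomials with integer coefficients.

Group as (10pz − 8p) + (−25z + 20) = 2p(5z − 4) − 5(5z − 4).
Both groups share the factor (5z − 4).

(2p − 5)(5z − 4)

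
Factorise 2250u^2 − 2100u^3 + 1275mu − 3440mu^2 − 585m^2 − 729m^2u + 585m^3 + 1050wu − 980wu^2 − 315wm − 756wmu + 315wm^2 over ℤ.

(7w + 13m + 15u)(15m + 14u − 15)(3m − 10u)

Group: 7w(45m^2 − 108mu − 45m − 140u^2 + 150u) + (13m + 15u)(45m^2 − 108mu − 45m − 140u^2 + 150u); both groups contain (45m^2 − 108mu − 45m − 140u^2 + 150u), so (7w + 13m + 15u) is a factor with cofactor 45m^2 − 108mu − 45m − 140u^2 + 150u.
The cofactor groups again: 45m^2 − 108mu − 45m − 140u^2 + 150u = 15m(3m − 10u) + (14u − 15)(3m − 10u); both groups contain (3m − 10u), giving (15m + 14u − 15)(3m − 10u).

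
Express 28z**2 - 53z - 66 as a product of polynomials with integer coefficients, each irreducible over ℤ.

(4z - 11)(7z + 6)

Need a pair with product 28·(-66) = -1848 and sum -53: that's -77 and 24.
Split the middle term: 28z**2 - 77z + 24z - 66 = 7z(4z - 11) + 6(4z - 11).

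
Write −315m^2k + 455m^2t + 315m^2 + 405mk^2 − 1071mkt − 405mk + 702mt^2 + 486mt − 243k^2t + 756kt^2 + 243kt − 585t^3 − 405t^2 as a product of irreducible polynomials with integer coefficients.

−(7m − 9k + 15t)(5m − 3t)(9k − 13t − 9)

Group: 5m(−63mk + 91mt + 63m + 81k^2 − 252kt − 81k + 195t^2 + 135t) − 3t(−63mk + 91mt + 63m + 81k^2 − 252kt − 81k + 195t^2 + 135t); both groups contain (−63mk + 91mt + 63m + 81k^2 − 252kt − 81k + 195t^2 + 135t), so (5m − 3t) is a factor with cofactor −63mk + 91mt + 63m + 81k^2 − 252kt − 81k + 195t^2 + 135t.
The cofactor groups again: −63mk + 91mt + 63m + 81k^2 − 252kt − 81k + 195t^2 + 135t = −7m(9k − 13t − 9) + (9k − 15t)(9k − 13t − 9); both groups contain (9k − 13t − 9), giving −(7m − 9k + 15t)(9k − 13t − 9).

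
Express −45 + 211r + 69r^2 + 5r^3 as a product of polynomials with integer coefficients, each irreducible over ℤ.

Among the possible rational roots, r = 1/5 is a root, so (5r − 1) is a factor; dividing leaves r^2 + 14r + 45.
The remaining quadratic factors as (r + 5)(r + 9).

(5r − 1)(r + 5)(r + 9)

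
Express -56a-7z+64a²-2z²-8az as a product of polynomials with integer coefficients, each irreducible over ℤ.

Group: 8a(8a-2z-7) + z(8a-2z-7); both groups contain (8a-2z-7).

(8a+z)(8a-2z-7)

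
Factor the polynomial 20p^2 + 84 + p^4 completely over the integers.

Substitute u = p^2 to get a quadratic in u, then factor.
p^2 + 6 is irreducible over ℤ (always positive, so no real roots).
p^2 + 14 is irreducible over ℤ (always positive, so no real roots).

(p^2 + 14)(p^2 + 6)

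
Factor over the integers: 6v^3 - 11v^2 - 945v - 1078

(6v + 7)(v + 11)(v - 14)

By the rational root theorem, v = -7/6 is a root, so (6v + 7) divides it; the quotient is v^2 - 3v - 154.
The remaining quadratic factors as (v + 11)(v - 14).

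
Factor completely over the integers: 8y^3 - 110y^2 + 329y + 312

(2y - 13)(4y + 3)(y - 8)

Testing divisors of the constant over divisors of the leading coefficient, y = -3/4 is a root, so (4y + 3) is a factor; dividing leaves 2y^2 - 29y + 104.
The remaining quadratic factors as (y - 8)(2y - 13).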